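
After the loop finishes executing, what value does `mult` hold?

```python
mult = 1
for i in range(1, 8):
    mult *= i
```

Let's trace through this code step by step.

Initialize: mult = 1
Entering loop: for i in range(1, 8):
After iteration 1: i = 1, mult = 1
After iteration 2: i = 2, mult = 2
After iteration 3: i = 3, mult = 6
After iteration 4: i = 4, mult = 24
After iteration 5: i = 5, mult = 120
After iteration 6: i = 6, mult = 720
After iteration 7: i = 7, mult = 5040
Loop ends.

Final answer: 5040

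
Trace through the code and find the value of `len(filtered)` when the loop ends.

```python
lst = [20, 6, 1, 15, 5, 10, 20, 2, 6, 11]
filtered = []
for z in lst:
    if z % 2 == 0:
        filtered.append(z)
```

Let's trace through this code step by step.

Initialize: lst = [20, 6, 1, 15, 5, 10, 20, 2, 6, 11]
Initialize: filtered = []
Entering loop: for z in lst:
After iteration 1: z = 20, filtered = [20]
After iteration 2: z = 6, filtered = [20, 6]
After iteration 3: z = 1, filtered = [20, 6]
After iteration 4: z = 15, filtered = [20, 6]
After iteration 5: z = 5, filtered = [20, 6]
After iteration 6: z = 10, filtered = [20, 6, 10]
After iteration 7: z = 20, filtered = [20, 6, 10, 20]
After iteration 8: z = 2, filtered = [20, 6, 10, 20, 2]
After iteration 9: z = 6, filtered = [20, 6, 10, 20, 2, 6]
After iteration 10: z = 11, filtered = [20, 6, 10, 20, 2, 6]
Loop ends.
len(filtered) = 6

Final answer: 6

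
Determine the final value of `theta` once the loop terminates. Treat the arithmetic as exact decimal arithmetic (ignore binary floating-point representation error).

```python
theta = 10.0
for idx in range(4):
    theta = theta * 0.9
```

Let's trace through this code step by step.

Initialize: theta = 10.0
Entering loop: for idx in range(4):
After iteration 1: idx = 0, theta = 9.0
After iteration 2: idx = 1, theta = 8.1
After iteration 3: idx = 2, theta = 7.29
After iteration 4: idx = 3, theta = 6.561
Loop ends.

Final answer: 6.561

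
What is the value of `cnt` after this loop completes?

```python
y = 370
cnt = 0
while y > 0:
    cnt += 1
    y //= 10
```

Let's trace through this code step by step.

Initialize: y = 370
Initialize: cnt = 0
Entering loop: while y > 0:
After iteration 1: y = 37, cnt = 1
After iteration 2: y = 3, cnt = 2
After iteration 3: y = 0, cnt = 3
Loop ends.

Final answer: 3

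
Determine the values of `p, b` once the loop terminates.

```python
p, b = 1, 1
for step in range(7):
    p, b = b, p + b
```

Let's trace through this code step by step.

Initialize: p = 1
Initialize: b = 1
Entering loop: for step in range(7):
After iteration 1: step = 0, p = 1, b = 2
After iteration 2: step = 1, p = 2, b = 3
After iteration 3: step = 2, p = 3, b = 5
After iteration 4: step = 3, p = 5, b = 8
After iteration 5: step = 4, p = 8, b = 13
After iteration 6: step = 5, p = 13, b = 21
After iteration 7: step = 6, p = 21, b = 34
Loop ends.

Final answer: 21, 34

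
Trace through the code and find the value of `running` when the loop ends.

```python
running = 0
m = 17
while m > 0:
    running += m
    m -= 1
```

Let's trace through this code step by step.

Initialize: running = 0
Initialize: m = 17
Entering loop: while m > 0:
After iteration 1: running = 17, m = 16
After iteration 2: running = 33, m = 15
After iteration 3: running = 48, m = 14
After iteration 4: running = 62, m = 13
After iteration 5: running = 75, m = 12
After iteration 6: running = 87, m = 11
After iteration 7: running = 98, m = 10
After iteration 8: running = 108, m = 9
After iteration 9: running = 117, m = 8
After iteration 10: running = 125, m = 7
After iteration 11: running = 132, m = 6
After iteration 12: running = 138, m = 5
After iteration 13: running = 143, m = 4
After iteration 14: running = 147, m = 3
After iteration 15: running = 150, m = 2
After iteration 16: running = 152, m = 1
After iteration 17: running = 153, m = 0
Loop ends.

Final answer: 153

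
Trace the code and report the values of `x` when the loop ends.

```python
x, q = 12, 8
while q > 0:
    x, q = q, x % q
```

Let's trace through this code step by step.

Initialize: x = 12
Initialize: q = 8
Entering loop: while q > 0:
After iteration 1: x = 8, q = 4
After iteration 2: x = 4, q = 0
Loop ends.

Final answer: 4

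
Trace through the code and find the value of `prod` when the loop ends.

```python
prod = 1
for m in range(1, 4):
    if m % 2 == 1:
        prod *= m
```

Let's trace through this code step by step.

Initialize: prod = 1
Entering loop: for m in range(1, 4):
After iteration 1: m = 1, prod = 1
After iteration 2: m = 2, prod = 1
After iteration 3: m = 3, prod = 3
Loop ends.

Final answer: 3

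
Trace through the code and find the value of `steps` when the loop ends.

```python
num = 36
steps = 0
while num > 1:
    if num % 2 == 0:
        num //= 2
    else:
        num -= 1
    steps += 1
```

Let's trace through this code step by step.

Initialize: num = 36
Initialize: steps = 0
Entering loop: while num > 1:
After iteration 1: num = 18, steps = 1
After iteration 2: num = 9, steps = 2
After iteration 3: num = 8, steps = 3
After iteration 4: num = 4, steps = 4
After iteration 5: num = 2, steps = 5
After iteration 6: num = 1, steps = 6
Loop ends.

Final answer: 6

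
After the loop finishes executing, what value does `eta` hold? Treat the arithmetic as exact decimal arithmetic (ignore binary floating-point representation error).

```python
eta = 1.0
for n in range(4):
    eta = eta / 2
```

Let's trace through this code step by step.

Initialize: eta = 1.0
Entering loop: for n in range(4):
After iteration 1: n = 0, eta = 0.5
After iteration 2: n = 1, eta = 0.25
After iteration 3: n = 2, eta = 0.125
After iteration 4: n = 3, eta = 0.0625
Loop ends.

Final answer: 0.0625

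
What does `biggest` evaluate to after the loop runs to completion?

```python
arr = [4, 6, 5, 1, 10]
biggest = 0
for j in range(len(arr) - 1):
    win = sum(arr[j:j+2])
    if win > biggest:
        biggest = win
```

Let's trace through this code step by step.

Initialize: arr = [4, 6, 5, 1, 10]
Initialize: biggest = 0
Entering loop: for j in range(len(arr) - 1):
After iteration 1: j = 0, biggest = 10, win = 10
After iteration 2: j = 1, biggest = 11, win = 11
After iteration 3: j = 2, biggest = 11, win = 6
After iteration 4: j = 3, biggest = 11, win = 11
Loop ends.

Final answer: 11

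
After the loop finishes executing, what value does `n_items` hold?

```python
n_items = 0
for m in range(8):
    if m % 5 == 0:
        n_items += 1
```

Let's trace through this code step by step.

Initialize: n_items = 0
Entering loop: for m in range(8):
After iteration 1: m = 0, n_items = 1
After iteration 2: m = 1, n_items = 1
After iteration 3: m = 2, n_items = 1
After iteration 4: m = 3, n_items = 1
After iteration 5: m = 4, n_items = 1
After iteration 6: m = 5, n_items = 2
After iteration 7: m = 6, n_items = 2
After iteration 8: m = 7, n_items = 2
Loop ends.

Final answer: 2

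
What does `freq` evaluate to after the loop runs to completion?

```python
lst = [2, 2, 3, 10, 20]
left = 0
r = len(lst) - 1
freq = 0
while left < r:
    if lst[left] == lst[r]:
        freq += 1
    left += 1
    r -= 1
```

Let's trace through this code step by step.

Initialize: lst = [2, 2, 3, 10, 20]
Initialize: left = 0
Initialize: r = 4
Initialize: freq = 0
Entering loop: while left < r:
After iteration 1: left = 1, r = 3, freq = 0
After iteration 2: left = 2, r = 2, freq = 0
Loop ends.

Final answer: 0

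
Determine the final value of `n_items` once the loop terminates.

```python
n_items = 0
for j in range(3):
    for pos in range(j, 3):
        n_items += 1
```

Let's trace through this code step by step.

Initialize: n_items = 0
Entering loop: for j in range(3):
After iteration 1: j = 0, n_items = 3
After iteration 2: j = 1, n_items = 5
After iteration 3: j = 2, n_items = 6
Loop ends.

Final answer: 6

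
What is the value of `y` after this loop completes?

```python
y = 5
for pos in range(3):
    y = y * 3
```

Let's trace through this code step by step.

Initialize: y = 5
Entering loop: for pos in range(3):
After iteration 1: pos = 0, y = 15
After iteration 2: pos = 1, y = 45
After iteration 3: pos = 2, y = 135
Loop ends.

Final answer: 135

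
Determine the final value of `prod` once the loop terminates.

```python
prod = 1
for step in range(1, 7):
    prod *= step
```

Let's trace through this code step by step.

Initialize: prod = 1
Entering loop: for step in range(1, 7):
After iteration 1: step = 1, prod = 1
After iteration 2: step = 2, prod = 2
After iteration 3: step = 3, prod = 6
After iteration 4: step = 4, prod = 24
After iteration 5: step = 5, prod = 120
After iteration 6: step = 6, prod = 720
Loop ends.

Final answer: 720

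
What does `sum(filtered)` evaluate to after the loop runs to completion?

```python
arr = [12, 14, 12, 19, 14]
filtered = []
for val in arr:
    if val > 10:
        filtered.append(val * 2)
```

Let's trace through this code step by step.

Initialize: arr = [12, 14, 12, 19, 14]
Initialize: filtered = []
Entering loop: for val in arr:
After iteration 1: val = 12, filtered = [24]
After iteration 2: val = 14, filtered = [24, 28]
After iteration 3: val = 12, filtered = [24, 28, 24]
After iteration 4: val = 19, filtered = [24, 28, 24, 38]
After iteration 5: val = 14, filtered = [24, 28, 24, 38, 28]
Loop ends.
sum(filtered) = 142

Final answer: 142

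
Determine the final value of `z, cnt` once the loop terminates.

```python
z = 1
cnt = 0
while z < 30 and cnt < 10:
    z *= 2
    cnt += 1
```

Let's trace through this code step by step.

Initialize: z = 1
Initialize: cnt = 0
Entering loop: while z < 30 and cnt < 10:
After iteration 1: z = 2, cnt = 1
After iteration 2: z = 4, cnt = 2
After iteration 3: z = 8, cnt = 3
After iteration 4: z = 16, cnt = 4
After iteration 5: z = 32, cnt = 5
Loop ends.

Final answer: 32, 5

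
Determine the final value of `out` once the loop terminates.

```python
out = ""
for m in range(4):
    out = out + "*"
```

Let's trace through this code step by step.

Initialize: out = ''
Entering loop: for m in range(4):
After iteration 1: m = 0, out = '*'
After iteration 2: m = 1, out = '**'
After iteration 3: m = 2, out = '***'
After iteration 4: m = 3, out = '****'
Loop ends.

Final answer: '****'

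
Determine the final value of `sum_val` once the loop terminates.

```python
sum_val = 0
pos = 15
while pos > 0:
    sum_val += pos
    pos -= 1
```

Let's trace through this code step by step.

Initialize: sum_val = 0
Initialize: pos = 15
Entering loop: while pos > 0:
After iteration 1: sum_val = 15, pos = 14
After iteration 2: sum_val = 29, pos = 13
After iteration 3: sum_val = 42, pos = 12
After iteration 4: sum_val = 54, pos = 11
After iteration 5: sum_val = 65, pos = 10
After iteration 6: sum_val = 75, pos = 9
After iteration 7: sum_val = 84, pos = 8
After iteration 8: sum_val = 92, pos = 7
After iteration 9: sum_val = 99, pos = 6
After iteration 10: sum_val = 105, pos = 5
After iteration 11: sum_val = 110, pos = 4
After iteration 12: sum_val = 114, pos = 3
After iteration 13: sum_val = 117, pos = 2
After iteration 14: sum_val = 119, pos = 1
After iteration 15: sum_val = 120, pos = 0
Loop ends.

Final answer: 120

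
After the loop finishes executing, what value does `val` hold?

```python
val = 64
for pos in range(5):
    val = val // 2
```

Let's trace through this code step by step.

Initialize: val = 64
Entering loop: for pos in range(5):
After iteration 1: pos = 0, val = 32
After iteration 2: pos = 1, val = 16
After iteration 3: pos = 2, val = 8
After iteration 4: pos = 3, val = 4
After iteration 5: pos = 4, val = 2
Loop ends.

Final answer: 2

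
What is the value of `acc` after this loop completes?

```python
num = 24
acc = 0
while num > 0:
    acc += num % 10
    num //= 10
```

Let's trace through this code step by step.

Initialize: num = 24
Initialize: acc = 0
Entering loop: while num > 0:
After iteration 1: num = 2, acc = 4
After iteration 2: num = 0, acc = 6
Loop ends.

Final answer: 6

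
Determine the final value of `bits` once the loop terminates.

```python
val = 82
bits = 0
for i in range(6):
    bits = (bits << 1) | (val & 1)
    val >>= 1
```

Let's trace through this code step by step.

Initialize: val = 82
Initialize: bits = 0
Entering loop: for i in range(6):
After iteration 1: i = 0, val = 41, bits = 0
After iteration 2: i = 1, val = 20, bits = 1
After iteration 3: i = 2, val = 10, bits = 2
After iteration 4: i = 3, val = 5, bits = 4
After iteration 5: i = 4, val = 2, bits = 9
After iteration 6: i = 5, val = 1, bits = 18
Loop ends.

Final answer: 18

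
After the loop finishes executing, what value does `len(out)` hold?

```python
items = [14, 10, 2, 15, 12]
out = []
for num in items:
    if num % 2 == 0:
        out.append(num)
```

Let's trace through this code step by step.

Initialize: items = [14, 10, 2, 15, 12]
Initialize: out = []
Entering loop: for num in items:
After iteration 1: num = 14, out = [14]
After iteration 2: num = 10, out = [14, 10]
After iteration 3: num = 2, out = [14, 10, 2]
After iteration 4: num = 15, out = [14, 10, 2]
After iteration 5: num = 12, out = [14, 10, 2, 12]
Loop ends.
len(out) = 4

Final answer: 4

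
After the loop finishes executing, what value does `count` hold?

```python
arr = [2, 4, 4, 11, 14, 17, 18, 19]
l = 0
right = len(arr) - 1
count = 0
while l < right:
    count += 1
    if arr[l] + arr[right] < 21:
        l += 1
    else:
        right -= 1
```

Let's trace through this code step by step.

Initialize: arr = [2, 4, 4, 11, 14, 17, 18, 19]
Initialize: l = 0
Initialize: right = 7
Initialize: count = 0
Entering loop: while l < right:
After iteration 1: l = 0, right = 6, count = 1
After iteration 2: l = 1, right = 6, count = 2
After iteration 3: l = 1, right = 5, count = 3
After iteration 4: l = 1, right = 4, count = 4
After iteration 5: l = 2, right = 4, count = 5
After iteration 6: l = 3, right = 4, count = 6
After iteration 7: l = 3, right = 3, count = 7
Loop ends.

Final answer: 7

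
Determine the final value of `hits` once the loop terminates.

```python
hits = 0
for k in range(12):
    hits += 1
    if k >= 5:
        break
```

Let's trace through this code step by step.

Initialize: hits = 0
Entering loop: for k in range(12):
After iteration 1: k = 0, hits = 1
After iteration 2: k = 1, hits = 2
After iteration 3: k = 2, hits = 3
After iteration 4: k = 3, hits = 4
After iteration 5: k = 4, hits = 5
After iteration 6: k = 5, hits = 6
Loop ends.

Final answer: 6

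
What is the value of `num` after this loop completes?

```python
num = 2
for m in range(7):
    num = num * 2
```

Let's trace through this code step by step.

Initialize: num = 2
Entering loop: for m in range(7):
After iteration 1: m = 0, num = 4
After iteration 2: m = 1, num = 8
After iteration 3: m = 2, num = 16
After iteration 4: m = 3, num = 32
After iteration 5: m = 4, num = 64
After iteration 6: m = 5, num = 128
After iteration 7: m = 6, num = 256
Loop ends.

Final answer: 256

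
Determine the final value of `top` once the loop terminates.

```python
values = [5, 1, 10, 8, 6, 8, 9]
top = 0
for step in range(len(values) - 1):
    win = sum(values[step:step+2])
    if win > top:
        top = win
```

Let's trace through this code step by step.

Initialize: values = [5, 1, 10, 8, 6, 8, 9]
Initialize: top = 0
Entering loop: for step in range(len(values) - 1):
After iteration 1: step = 0, top = 6, win = 6
After iteration 2: step = 1, top = 11, win = 11
After iteration 3: step = 2, top = 18, win = 18
After iteration 4: step = 3, top = 18, win = 14
After iteration 5: step = 4, top = 18, win = 14
After iteration 6: step = 5, top = 18, win = 17
Loop ends.

Final answer: 18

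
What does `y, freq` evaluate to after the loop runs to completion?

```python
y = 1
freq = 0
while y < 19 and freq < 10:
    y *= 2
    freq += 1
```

Let's trace through this code step by step.

Initialize: y = 1
Initialize: freq = 0
Entering loop: while y < 19 and freq < 10:
After iteration 1: y = 2, freq = 1
After iteration 2: y = 4, freq = 2
After iteration 3: y = 8, freq = 3
After iteration 4: y = 16, freq = 4
After iteration 5: y = 32, freq = 5
Loop ends.

Final answer: 32, 5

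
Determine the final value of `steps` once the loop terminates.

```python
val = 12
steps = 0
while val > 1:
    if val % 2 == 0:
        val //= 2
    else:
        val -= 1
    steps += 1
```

Let's trace through this code step by step.

Initialize: val = 12
Initialize: steps = 0
Entering loop: while val > 1:
After iteration 1: val = 6, steps = 1
After iteration 2: val = 3, steps = 2
After iteration 3: val = 2, steps = 3
After iteration 4: val = 1, steps = 4
Loop ends.

Final answer: 4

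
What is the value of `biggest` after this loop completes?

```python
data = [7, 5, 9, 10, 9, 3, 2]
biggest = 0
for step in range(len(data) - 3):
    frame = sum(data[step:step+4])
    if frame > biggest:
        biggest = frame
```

Let's trace through this code step by step.

Initialize: data = [7, 5, 9, 10, 9, 3, 2]
Initialize: biggest = 0
Entering loop: for step in range(len(data) - 3):
After iteration 1: step = 0, biggest = 31, frame = 31
After iteration 2: step = 1, biggest = 33, frame = 33
After iteration 3: step = 2, biggest = 33, frame = 31
After iteration 4: step = 3, biggest = 33, frame = 24
Loop ends.

Final answer: 33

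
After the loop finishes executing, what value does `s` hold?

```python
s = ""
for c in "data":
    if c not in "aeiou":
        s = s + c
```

Let's trace through this code step by step.

Initialize: s = ''
Entering loop: for c in "data":
After iteration 1: c = 'd', s = 'd'
After iteration 2: c = 'a', s = 'd'
After iteration 3: c = 't', s = 'dt'
After iteration 4: c = 'a', s = 'dt'
Loop ends.

Final answer: 'dt'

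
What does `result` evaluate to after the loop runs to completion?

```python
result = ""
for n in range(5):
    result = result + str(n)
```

Let's trace through this code step by step.

Initialize: result = ''
Entering loop: for n in range(5):
After iteration 1: n = 0, result = '0'
After iteration 2: n = 1, result = '01'
After iteration 3: n = 2, result = '012'
After iteration 4: n = 3, result = '0123'
After iteration 5: n = 4, result = '01234'
Loop ends.

Final answer: '01234'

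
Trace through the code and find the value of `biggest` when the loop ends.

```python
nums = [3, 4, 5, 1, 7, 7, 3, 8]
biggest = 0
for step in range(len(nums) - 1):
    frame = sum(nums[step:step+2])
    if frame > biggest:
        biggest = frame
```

Let's trace through this code step by step.

Initialize: nums = [3, 4, 5, 1, 7, 7, 3, 8]
Initialize: biggest = 0
Entering loop: for step in range(len(nums) - 1):
After iteration 1: step = 0, biggest = 7, frame = 7
After iteration 2: step = 1, biggest = 9, frame = 9
After iteration 3: step = 2, biggest = 9, frame = 6
After iteration 4: step = 3, biggest = 9, frame = 8
After iteration 5: step = 4, biggest = 14, frame = 14
After iteration 6: step = 5, biggest = 14, frame = 10
After iteration 7: step = 6, biggest = 14, frame = 11
Loop ends.

Final answer: 14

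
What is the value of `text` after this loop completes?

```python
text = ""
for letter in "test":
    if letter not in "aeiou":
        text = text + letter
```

Let's trace through this code step by step.

Initialize: text = ''
Entering loop: for letter in "test":
After iteration 1: letter = 't', text = 't'
After iteration 2: letter = 'e', text = 't'
After iteration 3: letter = 's', text = 'ts'
After iteration 4: letter = 't', text = 'tst'
Loop ends.

Final answer: 'tst'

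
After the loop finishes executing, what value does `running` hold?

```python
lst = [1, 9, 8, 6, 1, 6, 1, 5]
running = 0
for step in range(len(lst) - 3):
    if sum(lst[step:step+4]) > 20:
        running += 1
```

Let's trace through this code step by step.

Initialize: lst = [1, 9, 8, 6, 1, 6, 1, 5]
Initialize: running = 0
Entering loop: for step in range(len(lst) - 3):
After iteration 1: step = 0, running = 1
After iteration 2: step = 1, running = 2
After iteration 3: step = 2, running = 3
After iteration 4: step = 3, running = 3
After iteration 5: step = 4, running = 3
Loop ends.

Final answer: 3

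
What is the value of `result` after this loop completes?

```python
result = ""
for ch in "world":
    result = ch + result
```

Let's trace through this code step by step.

Initialize: result = ''
Entering loop: for ch in "world":
After iteration 1: ch = 'w', result = 'w'
After iteration 2: ch = 'o', result = 'ow'
After iteration 3: ch = 'r', result = 'row'
After iteration 4: ch = 'l', result = 'lrow'
After iteration 5: ch = 'd', result = 'dlrow'
Loop ends.

Final answer: 'dlrow'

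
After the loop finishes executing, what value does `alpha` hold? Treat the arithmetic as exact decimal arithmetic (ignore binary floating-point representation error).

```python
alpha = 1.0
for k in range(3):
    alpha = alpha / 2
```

Let's trace through this code step by step.

Initialize: alpha = 1.0
Entering loop: for k in range(3):
After iteration 1: k = 0, alpha = 0.5
After iteration 2: k = 1, alpha = 0.25
After iteration 3: k = 2, alpha = 0.125
Loop ends.

Final answer: 0.125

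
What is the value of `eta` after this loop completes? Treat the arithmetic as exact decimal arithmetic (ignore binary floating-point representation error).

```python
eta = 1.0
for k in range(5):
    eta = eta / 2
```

Let's trace through this code step by step.

Initialize: eta = 1.0
Entering loop: for k in range(5):
After iteration 1: k = 0, eta = 0.5
After iteration 2: k = 1, eta = 0.25
After iteration 3: k = 2, eta = 0.125
After iteration 4: k = 3, eta = 0.0625
After iteration 5: k = 4, eta = 0.03125
Loop ends.

Final answer: 0.03125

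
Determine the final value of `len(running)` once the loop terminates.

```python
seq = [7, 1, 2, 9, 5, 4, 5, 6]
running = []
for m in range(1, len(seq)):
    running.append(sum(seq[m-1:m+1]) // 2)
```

Let's trace through this code step by step.

Initialize: seq = [7, 1, 2, 9, 5, 4, 5, 6]
Initialize: running = []
Entering loop: for m in range(1, len(seq)):
After iteration 1: m = 1, running = [4]
After iteration 2: m = 2, running = [4, 1]
After iteration 3: m = 3, running = [4, 1, 5]
After iteration 4: m = 4, running = [4, 1, 5, 7]
After iteration 5: m = 5, running = [4, 1, 5, 7, 4]
After iteration 6: m = 6, running = [4, 1, 5, 7, 4, 4]
After iteration 7: m = 7, running = [4, 1, 5, 7, 4, 4, 5]
Loop ends.
len(running) = 7

Final answer: 7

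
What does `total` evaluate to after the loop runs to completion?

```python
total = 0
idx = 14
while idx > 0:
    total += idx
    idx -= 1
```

Let's trace through this code step by step.

Initialize: total = 0
Initialize: idx = 14
Entering loop: while idx > 0:
After iteration 1: total = 14, idx = 13
After iteration 2: total = 27, idx = 12
After iteration 3: total = 39, idx = 11
After iteration 4: total = 50, idx = 10
After iteration 5: total = 60, idx = 9
After iteration 6: total = 69, idx = 8
After iteration 7: total = 77, idx = 7
After iteration 8: total = 84, idx = 6
After iteration 9: total = 90, idx = 5
After iteration 10: total = 95, idx = 4
After iteration 11: total = 99, idx = 3
After iteration 12: total = 102, idx = 2
After iteration 13: total = 104, idx = 1
After iteration 14: total = 105, idx = 0
Loop ends.

Final answer: 105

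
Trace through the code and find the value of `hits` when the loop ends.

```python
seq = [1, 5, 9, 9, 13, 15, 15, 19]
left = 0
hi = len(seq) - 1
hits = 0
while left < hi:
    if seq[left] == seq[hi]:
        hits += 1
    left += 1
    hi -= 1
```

Let's trace through this code step by step.

Initialize: seq = [1, 5, 9, 9, 13, 15, 15, 19]
Initialize: left = 0
Initialize: hi = 7
Initialize: hits = 0
Entering loop: while left < hi:
After iteration 1: left = 1, hi = 6, hits = 0
After iteration 2: left = 2, hi = 5, hits = 0
After iteration 3: left = 3, hi = 4, hits = 0
After iteration 4: left = 4, hi = 3, hits = 0
Loop ends.

Final answer: 0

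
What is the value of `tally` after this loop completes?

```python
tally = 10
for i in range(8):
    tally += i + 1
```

Let's trace through this code step by step.

Initialize: tally = 10
Entering loop: for i in range(8):
After iteration 1: i = 0, tally = 11
After iteration 2: i = 1, tally = 13
After iteration 3: i = 2, tally = 16
After iteration 4: i = 3, tally = 20
After iteration 5: i = 4, tally = 25
After iteration 6: i = 5, tally = 31
After iteration 7: i = 6, tally = 38
After iteration 8: i = 7, tally = 46
Loop ends.

Final answer: 46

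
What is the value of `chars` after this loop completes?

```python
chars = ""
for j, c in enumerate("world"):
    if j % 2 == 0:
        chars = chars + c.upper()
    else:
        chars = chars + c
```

Let's trace through this code step by step.

Initialize: chars = ''
Entering loop: for j, c in enumerate("world"):
After iteration 1: j = 0, c = 'w', chars = 'W'
After iteration 2: j = 1, c = 'o', chars = 'Wo'
After iteration 3: j = 2, c = 'r', chars = 'WoR'
After iteration 4: j = 3, c = 'l', chars = 'WoRl'
After iteration 5: j = 4, c = 'd', chars = 'WoRlD'
Loop ends.

Final answer: 'WoRlD'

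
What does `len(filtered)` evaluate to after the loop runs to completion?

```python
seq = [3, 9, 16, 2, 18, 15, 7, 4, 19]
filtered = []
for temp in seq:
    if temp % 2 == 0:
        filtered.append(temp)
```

Let's trace through this code step by step.

Initialize: seq = [3, 9, 16, 2, 18, 15, 7, 4, 19]
Initialize: filtered = []
Entering loop: for temp in seq:
After iteration 1: temp = 3, filtered = []
After iteration 2: temp = 9, filtered = []
After iteration 3: temp = 16, filtered = [16]
After iteration 4: temp = 2, filtered = [16, 2]
After iteration 5: temp = 18, filtered = [16, 2, 18]
After iteration 6: temp = 15, filtered = [16, 2, 18]
After iteration 7: temp = 7, filtered = [16, 2, 18]
After iteration 8: temp = 4, filtered = [16, 2, 18, 4]
After iteration 9: temp = 19, filtered = [16, 2, 18, 4]
Loop ends.
len(filtered) = 4

Final answer: 4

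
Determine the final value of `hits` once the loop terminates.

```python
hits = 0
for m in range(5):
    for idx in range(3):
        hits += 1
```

Let's trace through this code step by step.

Initialize: hits = 0
Entering loop: for m in range(5):
After iteration 1: m = 0, hits = 3
After iteration 2: m = 1, hits = 6
After iteration 3: m = 2, hits = 9
After iteration 4: m = 3, hits = 12
After iteration 5: m = 4, hits = 15
Loop ends.

Final answer: 15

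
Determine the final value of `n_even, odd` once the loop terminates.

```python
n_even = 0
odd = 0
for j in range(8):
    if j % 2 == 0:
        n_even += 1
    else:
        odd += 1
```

Let's trace through this code step by step.

Initialize: n_even = 0
Initialize: odd = 0
Entering loop: for j in range(8):
After iteration 1: j = 0, n_even = 1, odd = 0
After iteration 2: j = 1, n_even = 1, odd = 1
After iteration 3: j = 2, n_even = 2, odd = 1
After iteration 4: j = 3, n_even = 2, odd = 2
After iteration 5: j = 4, n_even = 3, odd = 2
After iteration 6: j = 5, n_even = 3, odd = 3
After iteration 7: j = 6, n_even = 4, odd = 3
After iteration 8: j = 7, n_even = 4, odd = 4
Loop ends.

Final answer: 4, 4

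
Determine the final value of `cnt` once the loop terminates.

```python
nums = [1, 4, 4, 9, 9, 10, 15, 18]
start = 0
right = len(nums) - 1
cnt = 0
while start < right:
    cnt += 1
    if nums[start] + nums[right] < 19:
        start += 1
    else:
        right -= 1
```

Let's trace through this code step by step.

Initialize: nums = [1, 4, 4, 9, 9, 10, 15, 18]
Initialize: start = 0
Initialize: right = 7
Initialize: cnt = 0
Entering loop: while start < right:
After iteration 1: start = 0, right = 6, cnt = 1
After iteration 2: start = 1, right = 6, cnt = 2
After iteration 3: start = 1, right = 5, cnt = 3
After iteration 4: start = 2, right = 5, cnt = 4
After iteration 5: start = 3, right = 5, cnt = 5
After iteration 6: start = 3, right = 4, cnt = 6
After iteration 7: start = 4, right = 4, cnt = 7
Loop ends.

Final answer: 7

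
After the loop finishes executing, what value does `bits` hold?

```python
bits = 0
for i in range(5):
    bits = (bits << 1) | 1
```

Let's trace through this code step by step.

Initialize: bits = 0
Entering loop: for i in range(5):
After iteration 1: i = 0, bits = 1
After iteration 2: i = 1, bits = 3
After iteration 3: i = 2, bits = 7
After iteration 4: i = 3, bits = 15
After iteration 5: i = 4, bits = 31
Loop ends.

Final answer: 31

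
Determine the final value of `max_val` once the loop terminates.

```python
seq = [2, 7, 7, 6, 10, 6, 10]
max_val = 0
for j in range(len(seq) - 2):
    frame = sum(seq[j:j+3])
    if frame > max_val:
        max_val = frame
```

Let's trace through this code step by step.

Initialize: seq = [2, 7, 7, 6, 10, 6, 10]
Initialize: max_val = 0
Entering loop: for j in range(len(seq) - 2):
After iteration 1: j = 0, max_val = 16, frame = 16
After iteration 2: j = 1, max_val = 20, frame = 20
After iteration 3: j = 2, max_val = 23, frame = 23
After iteration 4: j = 3, max_val = 23, frame = 22
After iteration 5: j = 4, max_val = 26, frame = 26
Loop ends.

Final answer: 26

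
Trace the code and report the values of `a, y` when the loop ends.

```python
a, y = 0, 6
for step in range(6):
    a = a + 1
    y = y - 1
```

Let's trace through this code step by step.

Initialize: a = 0
Initialize: y = 6
Entering loop: for step in range(6):
After iteration 1: step = 0, a = 1, y = 5
After iteration 2: step = 1, a = 2, y = 4
After iteration 3: step = 2, a = 3, y = 3
After iteration 4: step = 3, a = 4, y = 2
After iteration 5: step = 4, a = 5, y = 1
After iteration 6: step = 5, a = 6, y = 0
Loop ends.

Final answer: 6, 0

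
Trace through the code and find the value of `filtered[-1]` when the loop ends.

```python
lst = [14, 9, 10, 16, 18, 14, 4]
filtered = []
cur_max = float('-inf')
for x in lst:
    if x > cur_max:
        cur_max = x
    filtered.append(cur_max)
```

Let's trace through this code step by step.

Initialize: lst = [14, 9, 10, 16, 18, 14, 4]
Initialize: filtered = []
Initialize: cur_max = -inf
Entering loop: for x in lst:
After iteration 1: x = 14, filtered = [14], cur_max = 14
After iteration 2: x = 9, filtered = [14, 14], cur_max = 14
After iteration 3: x = 10, filtered = [14, 14, 14], cur_max = 14
After iteration 4: x = 16, filtered = [14, 14, 14, 16], cur_max = 16
After iteration 5: x = 18, filtered = [14, 14, 14, 16, 18], cur_max = 18
After iteration 6: x = 14, filtered = [14, 14, 14, 16, 18, 18], cur_max = 18
After iteration 7: x = 4, filtered = [14, 14, 14, 16, 18, 18, 18], cur_max = 18
Loop ends.
filtered[-1] = 18

Final answer: 18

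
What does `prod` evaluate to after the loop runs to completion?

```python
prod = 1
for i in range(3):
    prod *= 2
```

Let's trace through this code step by step.

Initialize: prod = 1
Entering loop: for i in range(3):
After iteration 1: i = 0, prod = 2
After iteration 2: i = 1, prod = 4
After iteration 3: i = 2, prod = 8
Loop ends.

Final answer: 8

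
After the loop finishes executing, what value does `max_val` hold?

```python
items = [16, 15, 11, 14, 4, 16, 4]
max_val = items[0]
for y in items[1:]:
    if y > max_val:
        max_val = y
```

Let's trace through this code step by step.

Initialize: items = [16, 15, 11, 14, 4, 16, 4]
Initialize: max_val = 16
Entering loop: for y in items[1:]:
After iteration 1: y = 15, max_val = 16
After iteration 2: y = 11, max_val = 16
After iteration 3: y = 14, max_val = 16
After iteration 4: y = 4, max_val = 16
After iteration 5: y = 16, max_val = 16
After iteration 6: y = 4, max_val = 16
Loop ends.

Final answer: 16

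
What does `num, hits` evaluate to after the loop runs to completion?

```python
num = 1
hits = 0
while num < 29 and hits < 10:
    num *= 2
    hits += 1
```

Let's trace through this code step by step.

Initialize: num = 1
Initialize: hits = 0
Entering loop: while num < 29 and hits < 10:
After iteration 1: num = 2, hits = 1
After iteration 2: num = 4, hits = 2
After iteration 3: num = 8, hits = 3
After iteration 4: num = 16, hits = 4
After iteration 5: num = 32, hits = 5
Loop ends.

Final answer: 32, 5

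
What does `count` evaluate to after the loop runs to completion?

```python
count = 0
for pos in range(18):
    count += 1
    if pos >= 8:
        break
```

Let's trace through this code step by step.

Initialize: count = 0
Entering loop: for pos in range(18):
After iteration 1: pos = 0, count = 1
After iteration 2: pos = 1, count = 2
After iteration 3: pos = 2, count = 3
After iteration 4: pos = 3, count = 4
After iteration 5: pos = 4, count = 5
After iteration 6: pos = 5, count = 6
After iteration 7: pos = 6, count = 7
After iteration 8: pos = 7, count = 8
After iteration 9: pos = 8, count = 9
Loop ends.

Final answer: 9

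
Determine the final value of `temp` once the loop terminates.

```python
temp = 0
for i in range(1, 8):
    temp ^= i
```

Let's trace through this code step by step.

Initialize: temp = 0
Entering loop: for i in range(1, 8):
After iteration 1: i = 1, temp = 1
After iteration 2: i = 2, temp = 3
After iteration 3: i = 3, temp = 0
After iteration 4: i = 4, temp = 4
After iteration 5: i = 5, temp = 1
After iteration 6: i = 6, temp = 7
After iteration 7: i = 7, temp = 0
Loop ends.

Final answer: 0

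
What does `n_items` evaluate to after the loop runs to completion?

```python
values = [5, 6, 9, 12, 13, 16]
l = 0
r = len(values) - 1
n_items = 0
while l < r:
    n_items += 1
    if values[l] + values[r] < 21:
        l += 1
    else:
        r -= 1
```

Let's trace through this code step by step.

Initialize: values = [5, 6, 9, 12, 13, 16]
Initialize: l = 0
Initialize: r = 5
Initialize: n_items = 0
Entering loop: while l < r:
After iteration 1: l = 0, r = 4, n_items = 1
After iteration 2: l = 1, r = 4, n_items = 2
After iteration 3: l = 2, r = 4, n_items = 3
After iteration 4: l = 2, r = 3, n_items = 4
After iteration 5: l = 2, r = 2, n_items = 5
Loop ends.

Final answer: 5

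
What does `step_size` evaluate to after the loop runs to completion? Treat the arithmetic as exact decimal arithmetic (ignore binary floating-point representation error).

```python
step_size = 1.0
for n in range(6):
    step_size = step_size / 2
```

Let's trace through this code step by step.

Initialize: step_size = 1.0
Entering loop: for n in range(6):
After iteration 1: n = 0, step_size = 0.5
After iteration 2: n = 1, step_size = 0.25
After iteration 3: n = 2, step_size = 0.125
After iteration 4: n = 3, step_size = 0.0625
After iteration 5: n = 4, step_size = 0.03125
After iteration 6: n = 5, step_size = 0.015625
Loop ends.

Final answer: 0.015625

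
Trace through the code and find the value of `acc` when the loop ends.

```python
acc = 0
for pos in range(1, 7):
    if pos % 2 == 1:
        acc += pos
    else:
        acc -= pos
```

Let's trace through this code step by step.

Initialize: acc = 0
Entering loop: for pos in range(1, 7):
After iteration 1: pos = 1, acc = 1
After iteration 2: pos = 2, acc = -1
After iteration 3: pos = 3, acc = 2
After iteration 4: pos = 4, acc = -2
After iteration 5: pos = 5, acc = 3
After iteration 6: pos = 6, acc = -3
Loop ends.

Final answer: -3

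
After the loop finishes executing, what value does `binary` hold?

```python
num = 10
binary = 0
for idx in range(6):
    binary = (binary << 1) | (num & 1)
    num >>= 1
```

Let's trace through this code step by step.

Initialize: num = 10
Initialize: binary = 0
Entering loop: for idx in range(6):
After iteration 1: idx = 0, num = 5, binary = 0
After iteration 2: idx = 1, num = 2, binary = 1
After iteration 3: idx = 2, num = 1, binary = 2
After iteration 4: idx = 3, num = 0, binary = 5
After iteration 5: idx = 4, num = 0, binary = 10
After iteration 6: idx = 5, num = 0, binary = 20
Loop ends.

Final answer: 20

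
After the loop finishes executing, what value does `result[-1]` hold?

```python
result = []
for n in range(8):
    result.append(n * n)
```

Let's trace through this code step by step.

Initialize: result = []
Entering loop: for n in range(8):
After iteration 1: n = 0, result = [0]
After iteration 2: n = 1, result = [0, 1]
After iteration 3: n = 2, result = [0, 1, 4]
After iteration 4: n = 3, result = [0, 1, 4, 9]
After iteration 5: n = 4, result = [0, 1, 4, 9, 16]
After iteration 6: n = 5, result = [0, 1, 4, 9, 16, 25]
After iteration 7: n = 6, result = [0, 1, 4, 9, 16, 25, 36]
After iteration 8: n = 7, result = [0, 1, 4, 9, 16, 25, 36, 49]
Loop ends.
result[-1] = 49

Final answer: 49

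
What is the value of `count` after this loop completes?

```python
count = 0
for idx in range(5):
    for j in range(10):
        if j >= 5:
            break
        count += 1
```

Let's trace through this code step by step.

Initialize: count = 0
Entering loop: for idx in range(5):
After iteration 1: idx = 0, count = 5
After iteration 2: idx = 1, count = 10
After iteration 3: idx = 2, count = 15
After iteration 4: idx = 3, count = 20
After iteration 5: idx = 4, count = 25
Loop ends.

Final answer: 25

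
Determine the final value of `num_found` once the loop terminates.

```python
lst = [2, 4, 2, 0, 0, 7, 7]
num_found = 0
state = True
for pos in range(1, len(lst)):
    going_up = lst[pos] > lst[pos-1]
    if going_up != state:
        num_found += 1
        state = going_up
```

Let's trace through this code step by step.

Initialize: lst = [2, 4, 2, 0, 0, 7, 7]
Initialize: num_found = 0
Initialize: state = True
Entering loop: for pos in range(1, len(lst)):
After iteration 1: pos = 1, num_found = 0, state = True, going_up = True
After iteration 2: pos = 2, num_found = 1, state = False, going_up = False
After iteration 3: pos = 3, num_found = 1, state = False, going_up = False
After iteration 4: pos = 4, num_found = 1, state = False, going_up = False
After iteration 5: pos = 5, num_found = 2, state = True, going_up = True
After iteration 6: pos = 6, num_found = 3, state = False, going_up = False
Loop ends.

Final answer: 3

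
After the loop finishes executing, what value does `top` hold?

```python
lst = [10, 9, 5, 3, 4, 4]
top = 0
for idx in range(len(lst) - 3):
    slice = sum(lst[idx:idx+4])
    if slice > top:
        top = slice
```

Let's trace through this code step by step.

Initialize: lst = [10, 9, 5, 3, 4, 4]
Initialize: top = 0
Entering loop: for idx in range(len(lst) - 3):
After iteration 1: idx = 0, top = 27, slice = 27
After iteration 2: idx = 1, top = 27, slice = 21
After iteration 3: idx = 2, top = 27, slice = 16
Loop ends.

Final answer: 27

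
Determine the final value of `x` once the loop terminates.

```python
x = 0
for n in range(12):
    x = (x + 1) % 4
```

Let's trace through this code step by step.

Initialize: x = 0
Entering loop: for n in range(12):
After iteration 1: n = 0, x = 1
After iteration 2: n = 1, x = 2
After iteration 3: n = 2, x = 3
After iteration 4: n = 3, x = 0
After iteration 5: n = 4, x = 1
After iteration 6: n = 5, x = 2
After iteration 7: n = 6, x = 3
After iteration 8: n = 7, x = 0
After iteration 9: n = 8, x = 1
After iteration 10: n = 9, x = 2
After iteration 11: n = 10, x = 3
After iteration 12: n = 11, x = 0
Loop ends.

Final answer: 0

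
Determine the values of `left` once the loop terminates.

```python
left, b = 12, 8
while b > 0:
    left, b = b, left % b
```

Let's trace through this code step by step.

Initialize: left = 12
Initialize: b = 8
Entering loop: while b > 0:
After iteration 1: left = 8, b = 4
After iteration 2: left = 4, b = 0
Loop ends.

Final answer: 4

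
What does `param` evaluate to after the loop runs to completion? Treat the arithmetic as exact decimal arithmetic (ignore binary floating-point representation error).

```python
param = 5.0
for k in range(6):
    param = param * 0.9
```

Let's trace through this code step by step.

Initialize: param = 5.0
Entering loop: for k in range(6):
After iteration 1: k = 0, param = 4.5
After iteration 2: k = 1, param = 4.05
After iteration 3: k = 2, param = 3.645
After iteration 4: k = 3, param = 3.2805
After iteration 5: k = 4, param = 2.95245
After iteration 6: k = 5, param = 2.657205
Loop ends.

Final answer: 2.657205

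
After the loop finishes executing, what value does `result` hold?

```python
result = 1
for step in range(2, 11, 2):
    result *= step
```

Let's trace through this code step by step.

Initialize: result = 1
Entering loop: for step in range(2, 11, 2):
After iteration 1: step = 2, result = 2
After iteration 2: step = 4, result = 8
After iteration 3: step = 6, result = 48
After iteration 4: step = 8, result = 384
After iteration 5: step = 10, result = 3840
Loop ends.

Final answer: 3840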